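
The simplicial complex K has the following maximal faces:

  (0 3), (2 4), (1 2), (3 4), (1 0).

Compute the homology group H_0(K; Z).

H_0 ≅ Z.

Fix the vertex order 0 < 1 < 2 < 3 < 4 and write every simplex with vertices in increasing order. Then dim K = 1 and the simplices of K are:

  0-simplices (5): [0], [1], [2], [3], [4]
  1-simplices (5): [0,1], [0,3], [1,2], [2,4], [3,4]

giving chain groups C_0 ≅ Z^5, C_1 ≅ Z^5.

∂_1: C_1 → C_0 is given by ∂[p,q] = [q] − [p]. For instance
  ∂[0,1] = [1] − [0].
The resulting 5×5 matrix has rank 4, and its Smith normal form has invariant factors (1,1,1,1).

Now H_k = ker ∂_k / im ∂_{k+1}, so:

  H_0: rank C_0 − rank ∂_1 = 5 − 4 = 1, and the invariant factors of ∂_1 are all 1, so H_0 ≅ Z.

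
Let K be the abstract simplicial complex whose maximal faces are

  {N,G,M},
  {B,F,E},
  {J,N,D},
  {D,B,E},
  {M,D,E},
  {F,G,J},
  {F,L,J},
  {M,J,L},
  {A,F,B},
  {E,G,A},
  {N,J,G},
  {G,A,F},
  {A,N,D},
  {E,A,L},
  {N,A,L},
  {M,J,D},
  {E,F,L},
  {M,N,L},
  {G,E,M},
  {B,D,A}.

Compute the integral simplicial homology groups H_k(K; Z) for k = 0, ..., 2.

Fix the vertex order A < B < D < E < F < G < J < L < M < N and write every simplex with vertices in increasing order. Then dim K = 2 and the simplices of K are:

  0-simplices (10): A, B, D, E, F, G, J, L, M, N
  1-simplices (30): AB, AD, AE, AF, AG, AL, AN, BD, BE, BF, DE, DJ, DM, DN, EF, EG, EL, EM, FG, FJ, FL, GJ, GM, GN, JL, JM, JN, LM, LN, MN
  2-simplices (20): ABD, ABF, ADN, AEG, AEL, AFG, ALN, BDE, BEF, DEM, DJM, DJN, EFL, EGM, FGJ, FJL, GJN, GMN, JLM, LMN

giving chain groups C_0 ≅ Z^10, C_1 ≅ Z^30, C_2 ≅ Z^20.

Boundary ∂_1: C_1 → C_0 maps an edge to its endpoints' difference, ∂[p,q] = q − p. For instance
  ∂EL = L − E.
As a 10×30 matrix over Z this has rank 9, with invariant factors (1,1,1,1,1,1,1,1,1).

∂_2: C_2 → C_1 maps a triangle to the signed sum of its edges. For instance
  ∂GMN = MN − GN + GM,
  ∂AFG = FG − AG + AF.
The 30×20 boundary matrix has rank 20 and Smith normal form diag(1,1,1,1,1,1,1,1,1,1,1,1,1,1,1,1,1,1,1,2).

From H_k ≅ ker(∂_k) / im(∂_{k+1}) we obtain:

  H_0: rank C_0 − rank ∂_1 = 10 − 9 = 1, and the invariant factors of ∂_1 are all 1, so H_0 ≅ Z.
  H_1: rank ker ∂_1 − rank ∂_2 = (30 − 9) − 20 = 1, and ∂_2 has invariant factor 2 > 1, so H_1 ≅ Z ⊕ Z/2Z.
  H_2: rank ker ∂_2 − rank ∂_3 = (20 − 20) − 0 = 0, and there is no ∂_3, so H_2 ≅ 0.

(K is a triangulation of the Klein bottle.)

H_0 = Z,  H_1 = Z ⊕ Z/2Z,  H_2 = 0.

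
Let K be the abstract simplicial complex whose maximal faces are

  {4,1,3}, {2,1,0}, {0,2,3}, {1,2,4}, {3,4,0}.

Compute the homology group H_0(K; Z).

Take the total order 0 < 1 < 2 < 3 < 4 on the vertex set. Then K (dimension 2) consists of the simplices:

  0-simplices (5): [0], [1], [2], [3], [4]
  1-simplices (10): [0,1], [0,2], [0,3], [0,4], [1,2], [1,3], [1,4], [2,3], [2,4], [3,4]
  2-simplices (5): [0,1,2], [0,2,3], [0,3,4], [1,2,4], [1,3,4]

Hence C_0 ≅ Z^5, C_1 ≅ Z^10, C_2 ≅ Z^5.

Boundary ∂_1: C_1 → C_0 is given by ∂[p,q] = [q] − [p]. For instance
  ∂[1,4] = [4] − [1].
The resulting 5×10 matrix has rank 4, and its Smith normal form has invariant factors (1,1,1,1).

The boundary map ∂_2: C_2 → C_1 sends each 2-simplex [p,q,r] to [q,r] − [p,r] + [p,q]. For instance
  ∂[0,2,3] = [2,3] − [0,3] + [0,2],
  ∂[1,2,4] = [2,4] − [1,4] + [1,2].
This gives a 10×5 integer matrix of rank 5; reducing to Smith normal form yields diagonal entries (1,1,1,1,1).

Computing H_k = (kernel of ∂_k) / (image of ∂_{k+1}):

  H_0: rank C_0 − rank ∂_1 = 5 − 4 = 1, and the invariant factors of ∂_1 are all 1, so H_0 ≅ Z.

(K is a triangulation of the Möbius band.)

H_0 = Z.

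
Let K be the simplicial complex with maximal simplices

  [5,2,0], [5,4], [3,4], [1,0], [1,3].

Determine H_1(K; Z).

Take the total order 0 < 1 < 2 < 3 < 4 < 5 on the vertex set. Then K (dimension 2) consists of the simplices:

  0-simplices (6): [0], [1], [2], [3], [4], [5]
  1-simplices (7): [0,1], [0,2], [0,5], [1,3], [2,5], [3,4], [4,5]
  2-simplices (1): [0,2,5]

Hence C_0 ≅ Z^6, C_1 ≅ Z^7, C_2 ≅ Z^1.

Boundary ∂_1: C_1 → C_0 is given by ∂[p,q] = [q] − [p].
The resulting 6×7 matrix has rank 5, and its Smith normal form has invariant factors (1,1,1,1,1).

The boundary map ∂_2: C_2 → C_1 sends each 2-simplex [p,q,r] to [q,r] − [p,r] + [p,q]. For instance
  ∂[0,2,5] = [2,5] − [0,5] + [0,2].
As a 7×1 matrix over Z this has rank 1, with invariant factors (1).

Reading off H_k = ker ∂_k / im ∂_{k+1}:

  H_1: rank ker ∂_1 − rank ∂_2 = (7 − 5) − 1 = 1, and the invariant factors of ∂_2 are all 1, so H_1 ≅ Z.

H_1 = Z.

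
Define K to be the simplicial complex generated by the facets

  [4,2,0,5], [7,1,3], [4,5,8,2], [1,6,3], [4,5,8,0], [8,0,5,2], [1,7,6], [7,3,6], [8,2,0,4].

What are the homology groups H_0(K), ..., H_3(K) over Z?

Order the vertices as 0 < 1 < 2 < 3 < 4 < 5 < 6 < 7 < 8. Listing each simplex with vertices in this order, K has dimension 3 with simplices:

  0-simplices (9): [0], [1], [2], [3], [4], [5], [6], [7], [8]
  1-simplices (16): [0,2], [0,4], [0,5], [0,8], [1,3], [1,6], [1,7], [2,4], [2,5], [2,8], [3,6], [3,7], [4,5], [4,8], [5,8], [6,7]
  2-simplices (14): [0,2,4], [0,2,5], [0,2,8], [0,4,5], [0,4,8], [0,5,8], [1,3,6], [1,3,7], [1,6,7], [2,4,5], [2,4,8], [2,5,8], [3,6,7], [4,5,8]
  3-simplices (5): [0,2,4,5], [0,2,4,8], [0,2,5,8], [0,4,5,8], [2,4,5,8]

giving chain groups C_0 ≅ Z^9, C_1 ≅ Z^16, C_2 ≅ Z^14, C_3 ≅ Z^5.

The boundary map ∂_1: C_1 → C_0 is given by ∂[p,q] = [q] − [p].
As a 9×16 matrix over Z this has rank 7, with invariant factors (1,1,1,1,1,1,1).

The boundary map ∂_2: C_2 → C_1 maps a triangle to the signed sum of its edges. For instance
  ∂[4,5,8] = [5,8] − [4,8] + [4,5],
  ∂[2,4,8] = [4,8] − [2,8] + [2,4].
The 16×14 boundary matrix has rank 9 and Smith normal form diag(1,1,1,1,1,1,1,1,1).

∂_3: C_3 → C_2 sends each 3-simplex σ to the alternating sum Σ_i (−1)^i (σ with its i-th vertex removed). For instance
  ∂[0,2,4,8] = [2,4,8] − [0,4,8] + [0,2,8] − [0,2,4],
  ∂[0,2,5,8] = [2,5,8] − [0,5,8] + [0,2,8] − [0,2,5].
The resulting 14×5 matrix has rank 4, and its Smith normal form has invariant factors (1,1,1,1).

Reading off H_k = ker ∂_k / im ∂_{k+1}:

  H_0: rank C_0 − rank ∂_1 = 9 − 7 = 2, and the invariant factors of ∂_1 are all 1, so H_0 = Z^2.
  H_1: rank ker ∂_1 − rank ∂_2 = (16 − 7) − 9 = 0, and the invariant factors of ∂_2 are all 1, so H_1 = 0.
  H_2: rank ker ∂_2 − rank ∂_3 = (14 − 9) − 4 = 1, and the invariant factors of ∂_3 are all 1, so H_2 = Z.
  H_3: rank ker ∂_3 − rank ∂_4 = (5 − 4) − 0 = 1, and there is no ∂_4, so H_3 = Z.

As a check, the Euler characteristic is 9 − 16 + 14 − 5 = 2, which agrees with 2 − 0 + 1 − 1 = 2.

H_0 ≅ Z^2,  H_1 = 0,  H_2 ≅ Z,  H_3 ≅ Z.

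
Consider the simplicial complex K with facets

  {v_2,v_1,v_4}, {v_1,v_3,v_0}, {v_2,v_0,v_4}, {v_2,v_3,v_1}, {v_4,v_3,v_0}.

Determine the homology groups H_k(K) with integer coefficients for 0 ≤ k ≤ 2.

We work with the vertex ordering v_0 < v_1 < v_2 < v_3 < v_4. The simplices of K, each written with vertices in increasing order, are:

  0-simplices (5): [v_0], [v_1], [v_2], [v_3], [v_4]
  1-simplices (10): [v_0,v_1], [v_0,v_2], [v_0,v_3], [v_0,v_4], [v_1,v_2], [v_1,v_3], [v_1,v_4], [v_2,v_3], [v_2,v_4], [v_3,v_4]
  2-simplices (5): [v_0,v_1,v_3], [v_0,v_2,v_4], [v_0,v_3,v_4], [v_1,v_2,v_3], [v_1,v_2,v_4]

Hence C_0 ≅ Z^5, C_1 ≅ Z^10, C_2 ≅ Z^5.

Boundary ∂_1: C_1 → C_0 is given by ∂[p,q] = [q] − [p].
The resulting 5×10 matrix has rank 4, and its Smith normal form has invariant factors (1,1,1,1).

Boundary ∂_2: C_2 → C_1 acts by ∂[p,q,r] = [q,r] − [p,r] + [p,q]. For instance
  ∂[v_0,v_2,v_4] = [v_2,v_4] − [v_0,v_4] + [v_0,v_2],
  ∂[v_1,v_2,v_3] = [v_2,v_3] − [v_1,v_3] + [v_1,v_2].
The 10×5 boundary matrix has rank 5 and Smith normal form diag(1,1,1,1,1).

Reading off H_k = ker ∂_k / im ∂_{k+1}:

  H_0: rank C_0 − rank ∂_1 = 5 − 4 = 1, and the invariant factors of ∂_1 are all 1, so H_0 ≅ Z.
  H_1: rank ker ∂_1 − rank ∂_2 = (10 − 4) − 5 = 1, and the invariant factors of ∂_2 are all 1, so H_1 ≅ Z.
  H_2: rank ker ∂_2 − rank ∂_3 = (5 − 5) − 0 = 0, and there is no ∂_3, so H_2 ≅ 0.

As a check, the Euler characteristic is 5 − 10 + 5 = 0, which agrees with 1 − 1 + 0 = 0.

H_0 ≅ Z,  H_1 ≅ Z,  H_2 = 0.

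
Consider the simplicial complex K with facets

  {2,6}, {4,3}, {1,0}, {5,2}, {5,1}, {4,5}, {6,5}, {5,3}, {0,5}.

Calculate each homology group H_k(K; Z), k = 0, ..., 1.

Fix the vertex order 0 < 1 < 2 < 3 < 4 < 5 < 6 and write every simplex with vertices in increasing order. Then dim K = 1 and the simplices of K are:

  0-simplices (7): [0], [1], [2], [3], [4], [5], [6]
  1-simplices (9): [0,1], [0,5], [1,5], [2,5], [2,6], [3,4], [3,5], [4,5], [5,6]

giving chain groups C_0 ≅ Z^7, C_1 ≅ Z^9.

∂_1: C_1 → C_0 sends each edge [p,q] (with p < q) to q − p.
As a 7×9 matrix over Z this has rank 6, with invariant factors (1,1,1,1,1,1).

Computing H_k = (kernel of ∂_k) / (image of ∂_{k+1}):

  H_0: rank C_0 − rank ∂_1 = 7 − 6 = 1, and the invariant factors of ∂_1 are all 1, so H_0 = Z.
  H_1: rank ker ∂_1 − rank ∂_2 = (9 − 6) − 0 = 3, and there is no ∂_2, so H_1 = Z^3.

As a check, the Euler characteristic is 7 − 9 = -2, which agrees with 1 − 3 = -2.

H_0 = Z,  H_1 = Z^3.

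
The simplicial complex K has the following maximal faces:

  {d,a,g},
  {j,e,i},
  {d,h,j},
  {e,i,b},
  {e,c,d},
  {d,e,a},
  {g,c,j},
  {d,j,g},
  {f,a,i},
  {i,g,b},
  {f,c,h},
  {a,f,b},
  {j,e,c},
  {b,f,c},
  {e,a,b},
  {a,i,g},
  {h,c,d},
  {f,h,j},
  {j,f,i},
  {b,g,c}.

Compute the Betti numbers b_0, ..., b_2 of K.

b_0 = 1, b_1 = 1, b_2 = 0.

Fix the vertex order a < b < c < d < e < f < g < h < i < j and write every simplex with vertices in increasing order. Then dim K = 2 and the simplices of K are:

  0-simplices (10): a, b, c, d, e, f, g, h, i, j
  1-simplices (30): ab, ad, ae, af, ag, ai, bc, be, bf, bg, bi, cd, ce, cf, cg, ch, cj, de, dg, dh, dj, ei, ej, fh, fi, fj, gi, gj, hj, ij
  2-simplices (20): abe, abf, ade, adg, afi, agi, bcf, bcg, bei, bgi, cde, cdh, cej, cfh, cgj, dgj, dhj, eij, fhj, fij

giving chain groups C_0 ≅ Z^10, C_1 ≅ Z^30, C_2 ≅ Z^20.

Boundary ∂_1: C_1 → C_0 maps an edge to its endpoints' difference, ∂[p,q] = q − p. For instance
  ∂ij = j − i.
This gives a 10×30 integer matrix of rank 9; reducing to Smith normal form yields diagonal entries (1,1,1,1,1,1,1,1,1).

The boundary map ∂_2: C_2 → C_1 maps a triangle to the signed sum of its edges. For instance
  ∂eij = ij − ej + ei,
  ∂agi = gi − ai + ag.
The 30×20 boundary matrix has rank 20 and Smith normal form diag(1,1,1,1,1,1,1,1,1,1,1,1,1,1,1,1,1,1,1,2).

From H_k ≅ ker(∂_k) / im(∂_{k+1}) we obtain:

  H_0: rank C_0 − rank ∂_1 = 10 − 9 = 1, and the invariant factors of ∂_1 are all 1, so H_0 = Z.
  H_1: rank ker ∂_1 − rank ∂_2 = (30 − 9) − 20 = 1, and ∂_2 has invariant factor 2 > 1, so H_1 = Z ⊕ Z/2Z.
  H_2: rank ker ∂_2 − rank ∂_3 = (20 − 20) − 0 = 0, and there is no ∂_3, so H_2 = 0.

As a check, the Euler characteristic is 10 − 30 + 20 = 0, which agrees with 1 − 1 + 0 = 0.

Hence the Betti numbers are b_0 = 1, b_1 = 1, b_2 = 0.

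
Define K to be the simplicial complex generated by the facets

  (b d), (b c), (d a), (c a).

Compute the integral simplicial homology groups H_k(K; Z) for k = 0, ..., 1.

K has 4 vertices, 4 edges.
rank ∂_0 = 0, rank ∂_1 = 3 ⇒ b_0 = 4 − 0 − 3 = 1; all invariant factors of ∂_1 are 1 so no torsion. So H_0 = Z.
rank ∂_1 = 3, rank ∂_2 = 0 ⇒ b_1 = 4 − 3 − 0 = 1. So H_1 = Z.

H_0 = Z,  H_1 = Z.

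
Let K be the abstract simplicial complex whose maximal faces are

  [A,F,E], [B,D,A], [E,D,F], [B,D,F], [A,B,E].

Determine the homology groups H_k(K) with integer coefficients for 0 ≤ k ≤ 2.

H_0 ≅ Z,  H_1 ≅ Z,  H_2 = 0.

K has 5 vertices, 10 edges, 5 triangles.
rank ∂_0 = 0, rank ∂_1 = 4 ⇒ b_0 = 5 − 0 − 4 = 1; all invariant factors of ∂_1 are 1 so no torsion. So H_0 ≅ Z.
rank ∂_1 = 4, rank ∂_2 = 5 ⇒ b_1 = 10 − 4 − 5 = 1; all invariant factors of ∂_2 are 1 so no torsion. So H_1 ≅ Z.
rank ∂_2 = 5, rank ∂_3 = 0 ⇒ b_2 = 5 − 5 − 0 = 0. So H_2 ≅ 0.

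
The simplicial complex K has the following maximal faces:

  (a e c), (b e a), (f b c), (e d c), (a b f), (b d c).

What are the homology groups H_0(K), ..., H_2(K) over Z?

Order the vertices as a < b < c < d < e < f. Listing each simplex with vertices in this order, K has dimension 2 with simplices:

  0-simplices (6): a, b, c, d, e, f
  1-simplices (12): ab, ac, ae, af, bc, bd, be, bf, cd, ce, cf, de
  2-simplices (6): abe, abf, ace, bcd, bcf, cde

giving chain groups C_0 ≅ Z^6, C_1 ≅ Z^12, C_2 ≅ Z^6.

∂_1: C_1 → C_0 sends each edge [p,q] (with p < q) to q − p.
This gives a 6×12 integer matrix of rank 5; reducing to Smith normal form yields diagonal entries (1,1,1,1,1).

Boundary ∂_2: C_2 → C_1 acts by ∂[p,q,r] = [q,r] − [p,r] + [p,q]. For instance
  ∂cde = de − ce + cd,
  ∂ace = ce − ae + ac.
As a 12×6 matrix over Z this has rank 6, with invariant factors (1,1,1,1,1,1).

Computing H_k = (kernel of ∂_k) / (image of ∂_{k+1}):

  H_0: rank C_0 − rank ∂_1 = 6 − 5 = 1, and the invariant factors of ∂_1 are all 1, so H_0 ≅ Z.
  H_1: rank ker ∂_1 − rank ∂_2 = (12 − 5) − 6 = 1, and the invariant factors of ∂_2 are all 1, so H_1 ≅ Z.
  H_2: rank ker ∂_2 − rank ∂_3 = (6 − 6) − 0 = 0, and there is no ∂_3, so H_2 ≅ 0.

As a check, the Euler characteristic is 6 − 12 + 6 = 0, which agrees with 1 − 1 + 0 = 0.

H_0 = Z,  H_1 = Z,  H_2 = 0.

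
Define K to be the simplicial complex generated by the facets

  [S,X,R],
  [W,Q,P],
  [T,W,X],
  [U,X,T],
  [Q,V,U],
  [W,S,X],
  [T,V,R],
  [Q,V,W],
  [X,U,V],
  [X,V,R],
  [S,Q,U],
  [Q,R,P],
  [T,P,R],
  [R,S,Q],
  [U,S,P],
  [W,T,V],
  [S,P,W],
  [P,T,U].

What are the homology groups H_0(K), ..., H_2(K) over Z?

We work with the vertex ordering P < Q < R < S < T < U < V < W < X. The simplices of K, each written with vertices in increasing order, are:

  0-simplices (9): P, Q, R, S, T, U, V, W, X
  1-simplices (27): PQ, PR, PS, PT, PU, PW, QR, QS, QU, QV, QW, RS, RT, RV, RX, SU, SW, SX, TU, TV, TW, TX, UV, UX, VW, VX, WX
  2-simplices (18): PQR, PQW, PRT, PSU, PSW, PTU, QRS, QSU, QUV, QVW, RSX, RTV, RVX, SWX, TUX, TVW, TWX, UVX

Hence C_0 ≅ Z^9, C_1 ≅ Z^27, C_2 ≅ Z^18.

∂_1: C_1 → C_0 maps an edge to its endpoints' difference, ∂[p,q] = q − p. For instance
  ∂UV = V − U.
This gives a 9×27 integer matrix of rank 8; reducing to Smith normal form yields diagonal entries (1,1,1,1,1,1,1,1).

∂_2: C_2 → C_1 maps a triangle to the signed sum of its edges. For instance
  ∂QUV = UV − QV + QU,
  ∂PSU = SU − PU + PS.
This gives a 27×18 integer matrix of rank 18; reducing to Smith normal form yields diagonal entries (1,1,1,1,1,1,1,1,1,1,1,1,1,1,1,1,1,2).

Reading off H_k = ker ∂_k / im ∂_{k+1}:

  H_0: rank C_0 − rank ∂_1 = 9 − 8 = 1, and the invariant factors of ∂_1 are all 1, so H_0 ≅ Z.
  H_1: rank ker ∂_1 − rank ∂_2 = (27 − 8) − 18 = 1, and ∂_2 has invariant factor 2 > 1, so H_1 ≅ Z ⊕ Z/2.
  H_2: rank ker ∂_2 − rank ∂_3 = (18 − 18) − 0 = 0, and there is no ∂_3, so H_2 ≅ 0.

H_0 = Z,  H_1 = Z ⊕ Z/2,  H_2 = 0.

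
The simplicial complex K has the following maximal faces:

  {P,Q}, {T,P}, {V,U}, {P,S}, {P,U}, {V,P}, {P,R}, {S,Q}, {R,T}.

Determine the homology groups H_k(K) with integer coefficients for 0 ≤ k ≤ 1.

H_0 = Z,  H_1 = Z^3.

We work with the vertex ordering P < Q < R < S < T < U < V. The simplices of K, each written with vertices in increasing order, are:

  0-simplices (7): P, Q, R, S, T, U, V
  1-simplices (9): PQ, PR, PS, PT, PU, PV, QS, RT, UV

Hence C_0 ≅ Z^7, C_1 ≅ Z^9.

Boundary ∂_1: C_1 → C_0 is given by ∂[p,q] = [q] − [p]. For instance
  ∂PU = U − P.
As a 7×9 matrix over Z this has rank 6, with invariant factors (1,1,1,1,1,1).

Now H_k = ker ∂_k / im ∂_{k+1}, so:

  H_0: rank C_0 − rank ∂_1 = 7 − 6 = 1, and the invariant factors of ∂_1 are all 1, so H_0 = Z.
  H_1: rank ker ∂_1 − rank ∂_2 = (9 − 6) − 0 = 3, and there is no ∂_2, so H_1 = Z^3.

As a check, the Euler characteristic is 7 − 9 = -2, which agrees with 1 − 3 = -2.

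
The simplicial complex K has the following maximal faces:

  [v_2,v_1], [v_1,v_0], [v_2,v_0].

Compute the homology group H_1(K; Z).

K has 3 vertices, 3 edges.
rank ∂_1 = 2, rank ∂_2 = 0 ⇒ b_1 = 3 − 2 − 0 = 1. So H_1 ≅ Z.

H_1 ≅ Z.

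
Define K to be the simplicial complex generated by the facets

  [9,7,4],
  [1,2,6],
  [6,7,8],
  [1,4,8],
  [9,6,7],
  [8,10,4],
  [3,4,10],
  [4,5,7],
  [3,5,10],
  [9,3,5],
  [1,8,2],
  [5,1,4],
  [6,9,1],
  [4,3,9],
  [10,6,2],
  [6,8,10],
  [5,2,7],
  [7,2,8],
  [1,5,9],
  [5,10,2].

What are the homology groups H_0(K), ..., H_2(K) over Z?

Take the total order 1 < 2 < 3 < 4 < 5 < 6 < 7 < 8 < 9 < 10 on the vertex set. Then K (dimension 2) consists of the simplices:

  0-simplices (10): [1], [2], [3], [4], [5], [6], [7], [8], [9], [10]
  1-simplices (30): (30 of them)
  2-simplices (20): (20 of them)

giving chain groups C_0 ≅ Z^10, C_1 ≅ Z^30, C_2 ≅ Z^20.

The boundary map ∂_1: C_1 → C_0 maps an edge to its endpoints' difference, ∂[p,q] = q − p. For instance
  ∂[2,6] = [6] − [2].
As a 10×30 matrix over Z this has rank 9, with invariant factors (1,1,1,1,1,1,1,1,1).

∂_2: C_2 → C_1 acts by ∂[p,q,r] = [q,r] − [p,r] + [p,q]. For instance
  ∂[2,5,7] = [5,7] − [2,7] + [2,5],
  ∂[2,5,10] = [5,10] − [2,10] + [2,5].
This gives a 30×20 integer matrix of rank 20; reducing to Smith normal form yields diagonal entries (1,1,1,1,1,1,1,1,1,1,1,1,1,1,1,1,1,1,1,2).

Now H_k = ker ∂_k / im ∂_{k+1}, so:

  H_0: rank C_0 − rank ∂_1 = 10 − 9 = 1, and the invariant factors of ∂_1 are all 1, so H_0 = Z.
  H_1: rank ker ∂_1 − rank ∂_2 = (30 − 9) − 20 = 1, and ∂_2 has invariant factor 2 > 1, so H_1 = Z ⊕ Z/2.
  H_2: rank ker ∂_2 − rank ∂_3 = (20 − 20) − 0 = 0, and there is no ∂_3, so H_2 = 0.

(K is a triangulation of the Klein bottle.)

H_0 = Z,  H_1 = Z ⊕ Z/2,  H_2 = 0.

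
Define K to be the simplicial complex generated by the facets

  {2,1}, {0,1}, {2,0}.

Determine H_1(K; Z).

Take the total order 0 < 1 < 2 on the vertex set. Then K (dimension 1) consists of the simplices:

  0-simplices (3): [0], [1], [2]
  1-simplices (3): [0,1], [0,2], [1,2]

so the chain groups are C_0 ≅ Z^3, C_1 ≅ Z^3.

∂_1: C_1 → C_0 is given by ∂[p,q] = [q] − [p]. For instance
  ∂[0,1] = [1] − [0].
The resulting 3×3 matrix has rank 2, and its Smith normal form has invariant factors (1,1).

From H_k ≅ ker(∂_k) / im(∂_{k+1}) we obtain:

  H_1: rank ker ∂_1 − rank ∂_2 = (3 − 2) − 0 = 1, and there is no ∂_2, so H_1 = Z.

H_1 ≅ Z.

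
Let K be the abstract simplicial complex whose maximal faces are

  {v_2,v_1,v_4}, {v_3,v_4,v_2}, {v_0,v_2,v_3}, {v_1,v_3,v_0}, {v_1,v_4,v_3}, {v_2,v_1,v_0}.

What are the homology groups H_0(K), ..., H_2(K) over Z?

Fix the vertex order v_0 < v_1 < v_2 < v_3 < v_4 and write every simplex with vertices in increasing order. Then dim K = 2 and the simplices of K are:

  0-simplices (5): [v_0], [v_1], [v_2], [v_3], [v_4]
  1-simplices (9): [v_0,v_1], [v_0,v_2], [v_0,v_3], [v_1,v_2], [v_1,v_3], [v_1,v_4], [v_2,v_3], [v_2,v_4], [v_3,v_4]
  2-simplices (6): [v_0,v_1,v_2], [v_0,v_1,v_3], [v_0,v_2,v_3], [v_1,v_2,v_4], [v_1,v_3,v_4], [v_2,v_3,v_4]

so the chain groups are C_0 ≅ Z^5, C_1 ≅ Z^9, C_2 ≅ Z^6.

Boundary ∂_1: C_1 → C_0 is given by ∂[p,q] = [q] − [p].
The resulting 5×9 matrix has rank 4, and its Smith normal form has invariant factors (1,1,1,1).

∂_2: C_2 → C_1 sends each 2-simplex [p,q,r] to [q,r] − [p,r] + [p,q]. For instance
  ∂[v_1,v_2,v_4] = [v_2,v_4] − [v_1,v_4] + [v_1,v_2],
  ∂[v_0,v_2,v_3] = [v_2,v_3] − [v_0,v_3] + [v_0,v_2].
This gives a 9×6 integer matrix of rank 5; reducing to Smith normal form yields diagonal entries (1,1,1,1,1).

Now H_k = ker ∂_k / im ∂_{k+1}, so:

  H_0: rank C_0 − rank ∂_1 = 5 − 4 = 1, and the invariant factors of ∂_1 are all 1, so H_0 = Z.
  H_1: rank ker ∂_1 − rank ∂_2 = (9 − 4) − 5 = 0, and the invariant factors of ∂_2 are all 1, so H_1 = 0.
  H_2: rank ker ∂_2 − rank ∂_3 = (6 − 5) − 0 = 1, and there is no ∂_3, so H_2 = Z.

As a check, the Euler characteristic is 5 − 9 + 6 = 2, which agrees with 1 − 0 + 1 = 2.
(K is a triangulation of the 2-sphere S^2.)

H_0 ≅ Z,  H_1 = 0,  H_2 ≅ Z.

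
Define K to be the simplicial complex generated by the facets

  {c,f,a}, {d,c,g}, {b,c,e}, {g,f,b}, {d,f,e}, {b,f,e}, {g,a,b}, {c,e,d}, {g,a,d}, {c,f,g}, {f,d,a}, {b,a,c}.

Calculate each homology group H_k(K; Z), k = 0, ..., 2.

K has 7 vertices, 18 edges, 12 triangles.
rank ∂_0 = 0, rank ∂_1 = 6 ⇒ b_0 = 7 − 0 − 6 = 1; all invariant factors of ∂_1 are 1 so no torsion. So H_0 ≅ Z.
rank ∂_1 = 6, rank ∂_2 = 12 ⇒ b_1 = 18 − 6 − 12 = 0; ∂_2 has invariant factor(s) [2] giving torsion. So H_1 ≅ Z_2.
rank ∂_2 = 12, rank ∂_3 = 0 ⇒ b_2 = 12 − 12 − 0 = 0. So H_2 ≅ 0.

H_0 ≅ Z,  H_1 ≅ Z_2,  H_2 = 0.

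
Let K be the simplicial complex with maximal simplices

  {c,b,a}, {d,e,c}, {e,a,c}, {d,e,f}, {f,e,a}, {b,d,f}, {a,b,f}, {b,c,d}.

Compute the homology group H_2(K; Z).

H_2 = Z.

Order the vertices as a < b < c < d < e < f. Listing each simplex with vertices in this order, K has dimension 2 with simplices:

  0-simplices (6): a, b, c, d, e, f
  1-simplices (12): ab, ac, ae, af, bc, bd, bf, cd, ce, de, df, ef
  2-simplices (8): abc, abf, ace, aef, bcd, bdf, cde, def

giving chain groups C_0 ≅ Z^6, C_1 ≅ Z^12, C_2 ≅ Z^8.

Boundary ∂_1: C_1 → C_0 sends each edge [p,q] (with p < q) to q − p.
The resulting 6×12 matrix has rank 5, and its Smith normal form has invariant factors (1,1,1,1,1).

∂_2: C_2 → C_1 acts by ∂[p,q,r] = [q,r] − [p,r] + [p,q]. For instance
  ∂bcd = cd − bd + bc,
  ∂cde = de − ce + cd.
The 12×8 boundary matrix has rank 7 and Smith normal form diag(1,1,1,1,1,1,1).

Reading off H_k = ker ∂_k / im ∂_{k+1}:

  H_2: rank ker ∂_2 − rank ∂_3 = (8 − 7) − 0 = 1, and there is no ∂_3, so H_2 ≅ Z.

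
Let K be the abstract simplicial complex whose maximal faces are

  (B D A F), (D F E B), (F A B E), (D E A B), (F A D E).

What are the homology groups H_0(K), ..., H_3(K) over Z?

H_0 ≅ Z,  H_1 = 0,  H_2 = 0,  H_3 ≅ Z.

Order the vertices as A < B < D < E < F. Listing each simplex with vertices in this order, K has dimension 3 with simplices:

  0-simplices (5): A, B, D, E, F
  1-simplices (10): AB, AD, AE, AF, BD, BE, BF, DE, DF, EF
  2-simplices (10): ABD, ABE, ABF, ADE, ADF, AEF, BDE, BDF, BEF, DEF
  3-simplices (5): ABDE, ABDF, ABEF, ADEF, BDEF

Hence C_0 ≅ Z^5, C_1 ≅ Z^10, C_2 ≅ Z^10, C_3 ≅ Z^5.

Boundary ∂_1: C_1 → C_0 is given by ∂[p,q] = [q] − [p]. For instance
  ∂AB = B − A.
The 5×10 boundary matrix has rank 4 and Smith normal form diag(1,1,1,1).

The boundary map ∂_2: C_2 → C_1 acts by ∂[p,q,r] = [q,r] − [p,r] + [p,q]. For instance
  ∂DEF = EF − DF + DE,
  ∂AEF = EF − AF + AE.
The 10×10 boundary matrix has rank 6 and Smith normal form diag(1,1,1,1,1,1).

The boundary map ∂_3: C_3 → C_2 sends each 3-simplex σ to the alternating sum Σ_i (−1)^i (σ with its i-th vertex removed). For instance
  ∂BDEF = DEF − BEF + BDF − BDE,
  ∂ADEF = DEF − AEF + ADF − ADE.
The 10×5 boundary matrix has rank 4 and Smith normal form diag(1,1,1,1).

Computing H_k = (kernel of ∂_k) / (image of ∂_{k+1}):

  H_0: rank C_0 − rank ∂_1 = 5 − 4 = 1, and the invariant factors of ∂_1 are all 1, so H_0 ≅ Z.
  H_1: rank ker ∂_1 − rank ∂_2 = (10 − 4) − 6 = 0, and the invariant factors of ∂_2 are all 1, so H_1 ≅ 0.
  H_2: rank ker ∂_2 − rank ∂_3 = (10 − 6) − 4 = 0, and the invariant factors of ∂_3 are all 1, so H_2 ≅ 0.
  H_3: rank ker ∂_3 − rank ∂_4 = (5 − 4) − 0 = 1, and there is no ∂_4, so H_3 ≅ Z.

As a check, the Euler characteristic is 5 − 10 + 10 − 5 = 0, which agrees with 1 − 0 + 0 − 1 = 0.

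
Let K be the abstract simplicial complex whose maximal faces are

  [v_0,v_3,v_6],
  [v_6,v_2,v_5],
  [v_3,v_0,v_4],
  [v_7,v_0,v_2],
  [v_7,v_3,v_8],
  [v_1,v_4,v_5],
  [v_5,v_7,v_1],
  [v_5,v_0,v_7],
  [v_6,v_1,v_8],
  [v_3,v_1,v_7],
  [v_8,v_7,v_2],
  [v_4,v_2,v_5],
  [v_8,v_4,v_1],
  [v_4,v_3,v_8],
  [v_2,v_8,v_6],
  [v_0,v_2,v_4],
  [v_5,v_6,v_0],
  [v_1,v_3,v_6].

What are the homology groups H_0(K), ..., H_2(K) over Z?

K has 9 vertices, 27 edges, 18 triangles.
rank ∂_0 = 0, rank ∂_1 = 8 ⇒ b_0 = 9 − 0 − 8 = 1; all invariant factors of ∂_1 are 1 so no torsion. So H_0 = Z.
rank ∂_1 = 8, rank ∂_2 = 18 ⇒ b_1 = 27 − 8 − 18 = 1; ∂_2 has invariant factor(s) [2] giving torsion. So H_1 = Z ⊕ Z/2.
rank ∂_2 = 18, rank ∂_3 = 0 ⇒ b_2 = 18 − 18 − 0 = 0. So H_2 = 0.

H_0 ≅ Z,  H_1 ≅ Z ⊕ Z/2,  H_2 = 0.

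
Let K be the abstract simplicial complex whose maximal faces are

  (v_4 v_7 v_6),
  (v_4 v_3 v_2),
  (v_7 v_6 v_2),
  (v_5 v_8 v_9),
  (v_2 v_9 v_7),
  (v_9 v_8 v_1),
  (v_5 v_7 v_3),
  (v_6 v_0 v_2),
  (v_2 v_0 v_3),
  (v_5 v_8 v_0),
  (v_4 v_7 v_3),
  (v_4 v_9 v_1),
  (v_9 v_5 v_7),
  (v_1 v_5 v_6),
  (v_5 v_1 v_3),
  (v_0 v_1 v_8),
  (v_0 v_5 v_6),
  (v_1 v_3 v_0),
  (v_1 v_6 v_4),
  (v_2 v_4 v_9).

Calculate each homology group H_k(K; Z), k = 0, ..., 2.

We work with the vertex ordering v_0 < v_1 < v_2 < v_3 < v_4 < v_5 < v_6 < v_7 < v_8 < v_9. The simplices of K, each written with vertices in increasing order, are:

  0-simplices (10): [v_0], [v_1], [v_2], [v_3], [v_4], [v_5], [v_6], [v_7], [v_8], [v_9]
  1-simplices (30): (30 of them)
  2-simplices (20): (20 of them)

giving chain groups C_0 ≅ Z^10, C_1 ≅ Z^30, C_2 ≅ Z^20.

Boundary ∂_1: C_1 → C_0 sends each edge [p,q] (with p < q) to q − p. For instance
  ∂[v_3,v_5] = [v_5] − [v_3].
This gives a 10×30 integer matrix of rank 9; reducing to Smith normal form yields diagonal entries (1,1,1,1,1,1,1,1,1).

Boundary ∂_2: C_2 → C_1 maps a triangle to the signed sum of its edges. For instance
  ∂[v_0,v_5,v_8] = [v_5,v_8] − [v_0,v_8] + [v_0,v_5],
  ∂[v_2,v_7,v_9] = [v_7,v_9] − [v_2,v_9] + [v_2,v_7].
The resulting 30×20 matrix has rank 20, and its Smith normal form has invariant factors (1,1,1,1,1,1,1,1,1,1,1,1,1,1,1,1,1,1,1,2).

Computing H_k = (kernel of ∂_k) / (image of ∂_{k+1}):

  H_0: rank C_0 − rank ∂_1 = 10 − 9 = 1, and the invariant factors of ∂_1 are all 1, so H_0 = Z.
  H_1: rank ker ∂_1 − rank ∂_2 = (30 − 9) − 20 = 1, and ∂_2 has invariant factor 2 > 1, so H_1 = Z ⊕ Z_2.
  H_2: rank ker ∂_2 − rank ∂_3 = (20 − 20) − 0 = 0, and there is no ∂_3, so H_2 = 0.

As a check, the Euler characteristic is 10 − 30 + 20 = 0, which agrees with 1 − 1 + 0 = 0.

H_0 ≅ Z,  H_1 ≅ Z ⊕ Z_2,  H_2 = 0.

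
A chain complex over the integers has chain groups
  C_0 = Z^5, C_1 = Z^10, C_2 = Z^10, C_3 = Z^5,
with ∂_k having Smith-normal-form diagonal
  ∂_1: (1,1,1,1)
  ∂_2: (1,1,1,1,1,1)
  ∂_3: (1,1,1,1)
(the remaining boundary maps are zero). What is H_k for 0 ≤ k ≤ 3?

H_0 = Z,  H_1 = 0,  H_2 = 0,  H_3 = Z.

H_0: b_0 = 5 − 0 − 4 = 1; torsion from ∂_1 factors > 1: none. So H_0 = Z.
H_1: b_1 = 10 − 4 − 6 = 0; torsion from ∂_2 factors > 1: none. So H_1 = 0.
H_2: b_2 = 10 − 6 − 4 = 0; torsion from ∂_3 factors > 1: none. So H_2 = 0.
H_3: b_3 = 5 − 4 − 0 = 1; torsion from ∂_4 factors > 1: none. So H_3 = Z.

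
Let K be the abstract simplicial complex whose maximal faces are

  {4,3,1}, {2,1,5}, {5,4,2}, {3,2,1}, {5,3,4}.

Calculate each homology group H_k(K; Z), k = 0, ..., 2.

We work with the vertex ordering 1 < 2 < 3 < 4 < 5. The simplices of K, each written with vertices in increasing order, are:

  0-simplices (5): [1], [2], [3], [4], [5]
  1-simplices (10): [1,2], [1,3], [1,4], [1,5], [2,3], [2,4], [2,5], [3,4], [3,5], [4,5]
  2-simplices (5): [1,2,3], [1,2,5], [1,3,4], [2,4,5], [3,4,5]

giving chain groups C_0 ≅ Z^5, C_1 ≅ Z^10, C_2 ≅ Z^5.

The boundary map ∂_1: C_1 → C_0 sends each edge [p,q] (with p < q) to q − p.
This gives a 5×10 integer matrix of rank 4; reducing to Smith normal form yields diagonal entries (1,1,1,1).

The boundary map ∂_2: C_2 → C_1 sends each 2-simplex [p,q,r] to [q,r] − [p,r] + [p,q]. For instance
  ∂[1,3,4] = [3,4] − [1,4] + [1,3],
  ∂[1,2,3] = [2,3] − [1,3] + [1,2].
This gives a 10×5 integer matrix of rank 5; reducing to Smith normal form yields diagonal entries (1,1,1,1,1).

Computing H_k = (kernel of ∂_k) / (image of ∂_{k+1}):

  H_0: rank C_0 − rank ∂_1 = 5 − 4 = 1, and the invariant factors of ∂_1 are all 1, so H_0 ≅ Z.
  H_1: rank ker ∂_1 − rank ∂_2 = (10 − 4) − 5 = 1, and the invariant factors of ∂_2 are all 1, so H_1 ≅ Z.
  H_2: rank ker ∂_2 − rank ∂_3 = (5 − 5) − 0 = 0, and there is no ∂_3, so H_2 ≅ 0.

H_0 ≅ Z,  H_1 ≅ Z,  H_2 = 0.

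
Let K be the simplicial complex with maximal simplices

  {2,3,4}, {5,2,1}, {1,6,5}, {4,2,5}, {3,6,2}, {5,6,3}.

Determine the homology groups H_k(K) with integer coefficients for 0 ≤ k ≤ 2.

H_0 = Z,  H_1 = Z,  H_2 = 0.

Take the total order 1 < 2 < 3 < 4 < 5 < 6 on the vertex set. Then K (dimension 2) consists of the simplices:

  0-simplices (6): [1], [2], [3], [4], [5], [6]
  1-simplices (12): [1,2], [1,5], [1,6], [2,3], [2,4], [2,5], [2,6], [3,4], [3,5], [3,6], [4,5], [5,6]
  2-simplices (6): [1,2,5], [1,5,6], [2,3,4], [2,3,6], [2,4,5], [3,5,6]

so the chain groups are C_0 ≅ Z^6, C_1 ≅ Z^12, C_2 ≅ Z^6.

Boundary ∂_1: C_1 → C_0 sends each edge [p,q] (with p < q) to q − p.
This gives a 6×12 integer matrix of rank 5; reducing to Smith normal form yields diagonal entries (1,1,1,1,1).

∂_2: C_2 → C_1 maps a triangle to the signed sum of its edges. For instance
  ∂[2,3,6] = [3,6] − [2,6] + [2,3],
  ∂[2,3,4] = [3,4] − [2,4] + [2,3].
The resulting 12×6 matrix has rank 6, and its Smith normal form has invariant factors (1,1,1,1,1,1).

Computing H_k = (kernel of ∂_k) / (image of ∂_{k+1}):

  H_0: rank C_0 − rank ∂_1 = 6 − 5 = 1, and the invariant factors of ∂_1 are all 1, so H_0 = Z.
  H_1: rank ker ∂_1 − rank ∂_2 = (12 − 5) − 6 = 1, and the invariant factors of ∂_2 are all 1, so H_1 = Z.
  H_2: rank ker ∂_2 − rank ∂_3 = (6 − 6) − 0 = 0, and there is no ∂_3, so H_2 = 0.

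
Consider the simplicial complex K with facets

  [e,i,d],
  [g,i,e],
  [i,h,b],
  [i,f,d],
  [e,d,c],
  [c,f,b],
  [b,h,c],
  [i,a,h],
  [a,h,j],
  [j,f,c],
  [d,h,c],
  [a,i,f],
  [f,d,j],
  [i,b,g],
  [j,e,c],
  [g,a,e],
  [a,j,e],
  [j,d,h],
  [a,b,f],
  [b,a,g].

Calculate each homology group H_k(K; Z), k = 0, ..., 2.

K has 10 vertices, 30 edges, 20 triangles.
rank ∂_0 = 0, rank ∂_1 = 9 ⇒ b_0 = 10 − 0 − 9 = 1; all invariant factors of ∂_1 are 1 so no torsion. So H_0 = Z.
rank ∂_1 = 9, rank ∂_2 = 20 ⇒ b_1 = 30 − 9 − 20 = 1; ∂_2 has invariant factor(s) [2] giving torsion. So H_1 = Z ⊕ Z/2.
rank ∂_2 = 20, rank ∂_3 = 0 ⇒ b_2 = 20 − 20 − 0 = 0. So H_2 = 0.

H_0 ≅ Z,  H_1 ≅ Z ⊕ Z/2,  H_2 = 0.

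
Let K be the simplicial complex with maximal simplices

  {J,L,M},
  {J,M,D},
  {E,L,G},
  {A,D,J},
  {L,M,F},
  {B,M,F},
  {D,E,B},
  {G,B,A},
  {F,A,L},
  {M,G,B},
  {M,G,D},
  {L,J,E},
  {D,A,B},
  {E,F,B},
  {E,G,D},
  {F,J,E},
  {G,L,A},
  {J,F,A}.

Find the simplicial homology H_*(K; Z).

H_0 ≅ Z,  H_1 ≅ Z ⊕ Z/2,  H_2 = 0.

K has 9 vertices, 27 edges, 18 triangles.
rank ∂_0 = 0, rank ∂_1 = 8 ⇒ b_0 = 9 − 0 − 8 = 1; all invariant factors of ∂_1 are 1 so no torsion. So H_0 = Z.
rank ∂_1 = 8, rank ∂_2 = 18 ⇒ b_1 = 27 − 8 − 18 = 1; ∂_2 has invariant factor(s) [2] giving torsion. So H_1 = Z ⊕ Z/2.
rank ∂_2 = 18, rank ∂_3 = 0 ⇒ b_2 = 18 − 18 − 0 = 0. So H_2 = 0.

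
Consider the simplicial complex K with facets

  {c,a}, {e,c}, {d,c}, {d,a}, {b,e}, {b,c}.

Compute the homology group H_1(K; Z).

H_1 ≅ Z^2.

Fix the vertex order a < b < c < d < e and write every simplex with vertices in increasing order. Then dim K = 1 and the simplices of K are:

  0-simplices (5): a, b, c, d, e
  1-simplices (6): ac, ad, bc, be, cd, ce

giving chain groups C_0 ≅ Z^5, C_1 ≅ Z^6.

The boundary map ∂_1: C_1 → C_0 maps an edge to its endpoints' difference, ∂[p,q] = q − p. For instance
  ∂ce = e − c.
The 5×6 boundary matrix has rank 4 and Smith normal form diag(1,1,1,1).

From H_k ≅ ker(∂_k) / im(∂_{k+1}) we obtain:

  H_1: rank ker ∂_1 − rank ∂_2 = (6 − 4) − 0 = 2, and there is no ∂_2, so H_1 ≅ Z^2.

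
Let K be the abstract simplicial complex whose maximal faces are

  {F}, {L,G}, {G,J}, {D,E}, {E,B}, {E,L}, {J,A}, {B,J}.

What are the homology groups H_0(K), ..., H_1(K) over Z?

Take the total order A < B < D < E < F < G < J < L on the vertex set. Then K (dimension 1) consists of the simplices:

  0-simplices (8): A, B, D, E, F, G, J, L
  1-simplices (7): AJ, BE, BJ, DE, EL, GJ, GL

so the chain groups are C_0 ≅ Z^8, C_1 ≅ Z^7.

The boundary map ∂_1: C_1 → C_0 sends each edge [p,q] (with p < q) to q − p. For instance
  ∂GJ = J − G.
The resulting 8×7 matrix has rank 6, and its Smith normal form has invariant factors (1,1,1,1,1,1).

From H_k ≅ ker(∂_k) / im(∂_{k+1}) we obtain:

  H_0: rank C_0 − rank ∂_1 = 8 − 6 = 2, and the invariant factors of ∂_1 are all 1, so H_0 ≅ Z^2.
  H_1: rank ker ∂_1 − rank ∂_2 = (7 − 6) − 0 = 1, and there is no ∂_2, so H_1 ≅ Z.

H_0 ≅ Z^2,  H_1 ≅ Z.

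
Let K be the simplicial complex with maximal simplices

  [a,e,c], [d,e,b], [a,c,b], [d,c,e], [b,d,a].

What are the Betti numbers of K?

Order the vertices as a < b < c < d < e. Listing each simplex with vertices in this order, K has dimension 2 with simplices:

  0-simplices (5): a, b, c, d, e
  1-simplices (10): ab, ac, ad, ae, bc, bd, be, cd, ce, de
  2-simplices (5): abc, abd, ace, bde, cde

giving chain groups C_0 ≅ Z^5, C_1 ≅ Z^10, C_2 ≅ Z^5.

The boundary map ∂_1: C_1 → C_0 maps an edge to its endpoints' difference, ∂[p,q] = q − p. For instance
  ∂ad = d − a.
The resulting 5×10 matrix has rank 4, and its Smith normal form has invariant factors (1,1,1,1).

Boundary ∂_2: C_2 → C_1 maps a triangle to the signed sum of its edges. For instance
  ∂abd = bd − ad + ab,
  ∂cde = de − ce + cd.
The 10×5 boundary matrix has rank 5 and Smith normal form diag(1,1,1,1,1).

From H_k ≅ ker(∂_k) / im(∂_{k+1}) we obtain:

  H_0: rank C_0 − rank ∂_1 = 5 − 4 = 1, and the invariant factors of ∂_1 are all 1, so H_0 = Z.
  H_1: rank ker ∂_1 − rank ∂_2 = (10 − 4) − 5 = 1, and the invariant factors of ∂_2 are all 1, so H_1 = Z.
  H_2: rank ker ∂_2 − rank ∂_3 = (5 − 5) − 0 = 0, and there is no ∂_3, so H_2 = 0.

As a check, the Euler characteristic is 5 − 10 + 5 = 0, which agrees with 1 − 1 + 0 = 0.
(K is a triangulation of the Möbius band.)

Hence the Betti numbers are b_0 = 1, b_1 = 1, b_2 = 0.

b_0 = 1, b_1 = 1, b_2 = 0.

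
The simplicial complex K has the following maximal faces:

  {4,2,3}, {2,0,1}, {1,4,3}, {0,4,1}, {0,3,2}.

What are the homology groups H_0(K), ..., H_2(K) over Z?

H_0 ≅ Z,  H_1 ≅ Z,  H_2 = 0.

K has 5 vertices, 10 edges, 5 triangles.
rank ∂_0 = 0, rank ∂_1 = 4 ⇒ b_0 = 5 − 0 − 4 = 1; all invariant factors of ∂_1 are 1 so no torsion. So H_0 = Z.
rank ∂_1 = 4, rank ∂_2 = 5 ⇒ b_1 = 10 − 4 − 5 = 1; all invariant factors of ∂_2 are 1 so no torsion. So H_1 = Z.
rank ∂_2 = 5, rank ∂_3 = 0 ⇒ b_2 = 5 − 5 − 0 = 0. So H_2 = 0.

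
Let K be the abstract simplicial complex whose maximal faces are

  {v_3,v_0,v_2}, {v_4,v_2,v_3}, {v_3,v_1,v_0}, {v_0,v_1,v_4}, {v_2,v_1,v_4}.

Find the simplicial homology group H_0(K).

Order the vertices as v_0 < v_1 < v_2 < v_3 < v_4. Listing each simplex with vertices in this order, K has dimension 2 with simplices:

  0-simplices (5): [v_0], [v_1], [v_2], [v_3], [v_4]
  1-simplices (10): [v_0,v_1], [v_0,v_2], [v_0,v_3], [v_0,v_4], [v_1,v_2], [v_1,v_3], [v_1,v_4], [v_2,v_3], [v_2,v_4], [v_3,v_4]
  2-simplices (5): [v_0,v_1,v_3], [v_0,v_1,v_4], [v_0,v_2,v_3], [v_1,v_2,v_4], [v_2,v_3,v_4]

Hence C_0 ≅ Z^5, C_1 ≅ Z^10, C_2 ≅ Z^5.

∂_1: C_1 → C_0 is given by ∂[p,q] = [q] − [p].
The resulting 5×10 matrix has rank 4, and its Smith normal form has invariant factors (1,1,1,1).

Boundary ∂_2: C_2 → C_1 maps a triangle to the signed sum of its edges. For instance
  ∂[v_0,v_1,v_4] = [v_1,v_4] − [v_0,v_4] + [v_0,v_1],
  ∂[v_0,v_2,v_3] = [v_2,v_3] − [v_0,v_3] + [v_0,v_2].
As a 10×5 matrix over Z this has rank 5, with invariant factors (1,1,1,1,1).

Now H_k = ker ∂_k / im ∂_{k+1}, so:

  H_0: rank C_0 − rank ∂_1 = 5 − 4 = 1, and the invariant factors of ∂_1 are all 1, so H_0 ≅ Z.

H_0 ≅ Z.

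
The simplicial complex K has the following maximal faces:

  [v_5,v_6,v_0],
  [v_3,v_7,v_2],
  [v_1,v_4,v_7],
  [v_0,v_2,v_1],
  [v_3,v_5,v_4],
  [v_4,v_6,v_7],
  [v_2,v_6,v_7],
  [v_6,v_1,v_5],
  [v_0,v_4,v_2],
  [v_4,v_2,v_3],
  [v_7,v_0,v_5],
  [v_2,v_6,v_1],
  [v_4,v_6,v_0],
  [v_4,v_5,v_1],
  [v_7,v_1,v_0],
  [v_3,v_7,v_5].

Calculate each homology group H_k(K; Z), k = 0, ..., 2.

Fix the vertex order v_0 < v_1 < v_2 < v_3 < v_4 < v_5 < v_6 < v_7 and write every simplex with vertices in increasing order. Then dim K = 2 and the simplices of K are:

  0-simplices (8): [v_0], [v_1], [v_2], [v_3], [v_4], [v_5], [v_6], [v_7]
  1-simplices (24): (24 of them)
  2-simplices (16): (16 of them)

Hence C_0 ≅ Z^8, C_1 ≅ Z^24, C_2 ≅ Z^16.

Boundary ∂_1: C_1 → C_0 sends each edge [p,q] (with p < q) to q − p. For instance
  ∂[v_1,v_4] = [v_4] − [v_1].
As a 8×24 matrix over Z this has rank 7, with invariant factors (1,1,1,1,1,1,1).

∂_2: C_2 → C_1 maps a triangle to the signed sum of its edges. For instance
  ∂[v_1,v_2,v_6] = [v_2,v_6] − [v_1,v_6] + [v_1,v_2],
  ∂[v_0,v_1,v_7] = [v_1,v_7] − [v_0,v_7] + [v_0,v_1].
The 24×16 boundary matrix has rank 15 and Smith normal form diag(1,1,1,1,1,1,1,1,1,1,1,1,1,1,1).

Reading off H_k = ker ∂_k / im ∂_{k+1}:

  H_0: rank C_0 − rank ∂_1 = 8 − 7 = 1, and the invariant factors of ∂_1 are all 1, so H_0 ≅ Z.
  H_1: rank ker ∂_1 − rank ∂_2 = (24 − 7) − 15 = 2, and the invariant factors of ∂_2 are all 1, so H_1 ≅ Z^2.
  H_2: rank ker ∂_2 − rank ∂_3 = (16 − 15) − 0 = 1, and there is no ∂_3, so H_2 ≅ Z.

As a check, the Euler characteristic is 8 − 24 + 16 = 0, which agrees with 1 − 2 + 1 = 0.

H_0 ≅ Z,  H_1 ≅ Z^2,  H_2 ≅ Z.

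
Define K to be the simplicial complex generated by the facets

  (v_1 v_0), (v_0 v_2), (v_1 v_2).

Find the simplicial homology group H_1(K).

H_1 ≅ Z.

We work with the vertex ordering v_0 < v_1 < v_2. The simplices of K, each written with vertices in increasing order, are:

  0-simplices (3): [v_0], [v_1], [v_2]
  1-simplices (3): [v_0,v_1], [v_0,v_2], [v_1,v_2]

so the chain groups are C_0 ≅ Z^3, C_1 ≅ Z^3.

∂_1: C_1 → C_0 is given by ∂[p,q] = [q] − [p].
As a 3×3 matrix over Z this has rank 2, with invariant factors (1,1).

Computing H_k = (kernel of ∂_k) / (image of ∂_{k+1}):

  H_1: rank ker ∂_1 − rank ∂_2 = (3 − 2) − 0 = 1, and there is no ∂_2, so H_1 ≅ Z.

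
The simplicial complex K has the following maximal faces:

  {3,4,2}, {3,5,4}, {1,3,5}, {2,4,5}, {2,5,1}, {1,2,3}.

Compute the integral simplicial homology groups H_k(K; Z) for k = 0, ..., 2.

Fix the vertex order 1 < 2 < 3 < 4 < 5 and write every simplex with vertices in increasing order. Then dim K = 2 and the simplices of K are:

  0-simplices (5): [1], [2], [3], [4], [5]
  1-simplices (9): [1,2], [1,3], [1,5], [2,3], [2,4], [2,5], [3,4], [3,5], [4,5]
  2-simplices (6): [1,2,3], [1,2,5], [1,3,5], [2,3,4], [2,4,5], [3,4,5]

giving chain groups C_0 ≅ Z^5, C_1 ≅ Z^9, C_2 ≅ Z^6.

The boundary map ∂_1: C_1 → C_0 maps an edge to its endpoints' difference, ∂[p,q] = q − p.
As a 5×9 matrix over Z this has rank 4, with invariant factors (1,1,1,1).

∂_2: C_2 → C_1 maps a triangle to the signed sum of its edges. For instance
  ∂[1,2,3] = [2,3] − [1,3] + [1,2],
  ∂[1,2,5] = [2,5] − [1,5] + [1,2].
The 9×6 boundary matrix has rank 5 and Smith normal form diag(1,1,1,1,1).

From H_k ≅ ker(∂_k) / im(∂_{k+1}) we obtain:

  H_0: rank C_0 − rank ∂_1 = 5 − 4 = 1, and the invariant factors of ∂_1 are all 1, so H_0 = Z.
  H_1: rank ker ∂_1 − rank ∂_2 = (9 − 4) − 5 = 0, and the invariant factors of ∂_2 are all 1, so H_1 = 0.
  H_2: rank ker ∂_2 − rank ∂_3 = (6 − 5) − 0 = 1, and there is no ∂_3, so H_2 = Z.

H_0 ≅ Z,  H_1 = 0,  H_2 ≅ Z.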